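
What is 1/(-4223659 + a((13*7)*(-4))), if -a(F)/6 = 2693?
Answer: -1/4239817 ≈ -2.3586e-7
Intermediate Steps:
a(F) = -16158 (a(F) = -6*2693 = -16158)
1/(-4223659 + a((13*7)*(-4))) = 1/(-4223659 - 16158) = 1/(-4239817) = -1/4239817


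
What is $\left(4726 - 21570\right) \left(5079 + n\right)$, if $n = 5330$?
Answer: $-175329196$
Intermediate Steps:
$\left(4726 - 21570\right) \left(5079 + n\right) = \left(4726 - 21570\right) \left(5079 + 5330\right) = \left(-16844\right) 10409 = -175329196$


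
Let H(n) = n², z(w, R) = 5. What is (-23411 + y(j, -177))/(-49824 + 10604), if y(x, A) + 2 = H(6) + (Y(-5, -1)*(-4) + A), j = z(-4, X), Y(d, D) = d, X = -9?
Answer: 11767/19610 ≈ 0.60005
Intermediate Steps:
j = 5
y(x, A) = 54 + A (y(x, A) = -2 + (6² + (-5*(-4) + A)) = -2 + (36 + (20 + A)) = -2 + (56 + A) = 54 + A)
(-23411 + y(j, -177))/(-49824 + 10604) = (-23411 + (54 - 177))/(-49824 + 10604) = (-23411 - 123)/(-39220) = -23534*(-1/39220) = 11767/19610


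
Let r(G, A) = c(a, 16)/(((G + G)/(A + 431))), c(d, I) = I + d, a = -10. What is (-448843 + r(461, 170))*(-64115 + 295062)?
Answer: -47786356934540/461 ≈ -1.0366e+11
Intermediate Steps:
r(G, A) = 3*(431 + A)/G (r(G, A) = (16 - 10)/(((G + G)/(A + 431))) = 6/(((2*G)/(431 + A))) = 6/((2*G/(431 + A))) = 6*((431 + A)/(2*G)) = 3*(431 + A)/G)
(-448843 + r(461, 170))*(-64115 + 295062) = (-448843 + 3*(431 + 170)/461)*(-64115 + 295062) = (-448843 + 3*(1/461)*601)*230947 = (-448843 + 1803/461)*230947 = -206914820/461*230947 = -47786356934540/461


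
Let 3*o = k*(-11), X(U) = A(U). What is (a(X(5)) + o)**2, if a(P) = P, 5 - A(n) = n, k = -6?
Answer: 484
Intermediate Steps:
A(n) = 5 - n
X(U) = 5 - U
o = 22 (o = (-6*(-11))/3 = (1/3)*66 = 22)
(a(X(5)) + o)**2 = ((5 - 1*5) + 22)**2 = ((5 - 5) + 22)**2 = (0 + 22)**2 = 22**2 = 484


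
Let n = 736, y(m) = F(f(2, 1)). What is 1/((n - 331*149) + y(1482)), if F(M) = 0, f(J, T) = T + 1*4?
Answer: -1/48583 ≈ -2.0583e-5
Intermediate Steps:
f(J, T) = 4 + T (f(J, T) = T + 4 = 4 + T)
y(m) = 0
1/((n - 331*149) + y(1482)) = 1/((736 - 331*149) + 0) = 1/((736 - 49319) + 0) = 1/(-48583 + 0) = 1/(-48583) = -1/48583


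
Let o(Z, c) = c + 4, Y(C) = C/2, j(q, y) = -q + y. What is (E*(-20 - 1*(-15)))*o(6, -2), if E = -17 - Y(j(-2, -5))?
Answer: 155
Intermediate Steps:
j(q, y) = y - q
Y(C) = C/2 (Y(C) = C*(½) = C/2)
o(Z, c) = 4 + c
E = -31/2 (E = -17 - (-5 - 1*(-2))/2 = -17 - (-5 + 2)/2 = -17 - (-3)/2 = -17 - 1*(-3/2) = -17 + 3/2 = -31/2 ≈ -15.500)
(E*(-20 - 1*(-15)))*o(6, -2) = (-31*(-20 - 1*(-15))/2)*(4 - 2) = -31*(-20 + 15)/2*2 = -31/2*(-5)*2 = (155/2)*2 = 155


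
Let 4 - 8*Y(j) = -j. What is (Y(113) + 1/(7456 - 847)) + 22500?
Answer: 1190393261/52872 ≈ 22515.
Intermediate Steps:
Y(j) = ½ + j/8 (Y(j) = ½ - (-1)*j/8 = ½ + j/8)
(Y(113) + 1/(7456 - 847)) + 22500 = ((½ + (⅛)*113) + 1/(7456 - 847)) + 22500 = ((½ + 113/8) + 1/6609) + 22500 = (117/8 + 1/6609) + 22500 = 773261/52872 + 22500 = 1190393261/52872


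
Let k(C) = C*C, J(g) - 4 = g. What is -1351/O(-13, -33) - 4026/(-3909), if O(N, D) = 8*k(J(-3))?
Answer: -1749617/10424 ≈ -167.84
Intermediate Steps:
J(g) = 4 + g
k(C) = C²
O(N, D) = 8 (O(N, D) = 8*(4 - 3)² = 8*1² = 8*1 = 8)
-1351/O(-13, -33) - 4026/(-3909) = -1351/8 - 4026/(-3909) = -1351*⅛ - 4026*(-1/3909) = -1351/8 + 1342/1303 = -1749617/10424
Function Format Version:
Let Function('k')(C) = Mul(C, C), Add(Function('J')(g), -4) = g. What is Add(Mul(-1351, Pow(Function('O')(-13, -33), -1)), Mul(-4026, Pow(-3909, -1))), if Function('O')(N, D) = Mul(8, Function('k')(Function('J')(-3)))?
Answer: Rational(-1749617, 10424) ≈ -167.84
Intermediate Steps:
Function('J')(g) = Add(4, g)
Function('k')(C) = Pow(C, 2)
Function('O')(N, D) = 8 (Function('O')(N, D) = Mul(8, Pow(Add(4, -3), 2)) = Mul(8, Pow(1, 2)) = Mul(8, 1) = 8)
Add(Mul(-1351, Pow(Function('O')(-13, -33), -1)), Mul(-4026, Pow(-3909, -1))) = Add(Mul(-1351, Pow(8, -1)), Mul(-4026, Pow(-3909, -1))) = Add(Mul(-1351, Rational(1, 8)), Mul(-4026, Rational(-1, 3909))) = Add(Rational(-1351, 8), Rational(1342, 1303)) = Rational(-1749617, 10424)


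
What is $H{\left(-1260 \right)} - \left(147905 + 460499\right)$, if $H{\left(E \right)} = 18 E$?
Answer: $-631084$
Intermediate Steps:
$H{\left(-1260 \right)} - \left(147905 + 460499\right) = 18 \left(-1260\right) - \left(147905 + 460499\right) = -22680 - 608404 = -631084$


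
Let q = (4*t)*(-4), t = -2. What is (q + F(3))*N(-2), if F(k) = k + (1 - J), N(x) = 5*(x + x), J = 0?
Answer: -720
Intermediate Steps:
q = 32 (q = (4*(-2))*(-4) = -8*(-4) = 32)
N(x) = 10*x (N(x) = 5*(2*x) = 10*x)
F(k) = 1 + k (F(k) = k + (1 - 1*0) = k + (1 + 0) = k + 1 = 1 + k)
(q + F(3))*N(-2) = (32 + (1 + 3))*(10*(-2)) = (32 + 4)*(-20) = 36*(-20) = -720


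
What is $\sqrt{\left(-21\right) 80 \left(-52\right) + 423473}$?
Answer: $\sqrt{510833} \approx 714.73$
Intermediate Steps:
$\sqrt{\left(-21\right) 80 \left(-52\right) + 423473} = \sqrt{\left(-1680\right) \left(-52\right) + 423473} = \sqrt{87360 + 423473} = \sqrt{510833}$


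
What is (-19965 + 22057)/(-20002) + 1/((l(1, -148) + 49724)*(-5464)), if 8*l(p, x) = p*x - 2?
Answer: -284082612357/2716166449486 ≈ -0.10459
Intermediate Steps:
l(p, x) = -¼ + p*x/8 (l(p, x) = (p*x - 2)/8 = (-2 + p*x)/8 = -¼ + p*x/8)
(-19965 + 22057)/(-20002) + 1/((l(1, -148) + 49724)*(-5464)) = (-19965 + 22057)/(-20002) + 1/(((-¼ + (⅛)*1*(-148)) + 49724)*(-5464)) = 2092*(-1/20002) - 1/5464/((-¼ - 37/2) + 49724) = -1046/10001 - 1/5464/(-75/4 + 49724) = -1046/10001 - 1/5464/(198821/4) = -1046/10001 + (4/198821)*(-1/5464) = -1046/10001 - 1/271589486 = -284082612357/2716166449486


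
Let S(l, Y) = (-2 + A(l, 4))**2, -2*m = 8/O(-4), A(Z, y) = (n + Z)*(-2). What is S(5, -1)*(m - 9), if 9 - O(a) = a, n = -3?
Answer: -4356/13 ≈ -335.08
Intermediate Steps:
A(Z, y) = 6 - 2*Z (A(Z, y) = (-3 + Z)*(-2) = 6 - 2*Z)
O(a) = 9 - a
m = -4/13 (m = -4/(9 - 1*(-4)) = -4/(9 + 4) = -4/13 ≈ -0.30769)
S(l, Y) = (4 - 2*l)**2 (S(l, Y) = (-2 + (6 - 2*l))**2 = (4 - 2*l)**2)
S(5, -1)*(m - 9) = (4*(-2 + 5)**2)*(-4/13 - 9) = (4*3**2)*(-121/13) = (4*9)*(-121/13) = 36*(-121/13) = -4356/13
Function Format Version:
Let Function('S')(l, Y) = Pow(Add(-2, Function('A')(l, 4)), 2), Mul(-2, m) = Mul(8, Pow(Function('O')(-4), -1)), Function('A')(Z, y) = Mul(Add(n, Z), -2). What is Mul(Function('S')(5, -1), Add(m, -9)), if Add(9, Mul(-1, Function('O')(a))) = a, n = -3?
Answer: Rational(-4356, 13) ≈ -335.08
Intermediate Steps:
Function('A')(Z, y) = Add(6, Mul(-2, Z)) (Function('A')(Z, y) = Mul(Add(-3, Z), -2) = Add(6, Mul(-2, Z)))
Function('O')(a) = Add(9, Mul(-1, a))
m = Rational(-4, 13) (m = Mul(Rational(-1, 2), Mul(8, Pow(Add(9, Mul(-1, -4)), -1))) = Mul(Rational(-1, 2), Mul(8, Pow(Add(9, 4), -1))) = Mul(Rational(-1, 2), Mul(8, Pow(13, -1))) = Mul(Rational(-1, 2), Mul(8, Rational(1, 13))) = Mul(Rational(-1, 2), Rational(8, 13)) = Rational(-4, 13) ≈ -0.30769)
Function('S')(l, Y) = Pow(Add(4, Mul(-2, l)), 2) (Function('S')(l, Y) = Pow(Add(-2, Add(6, Mul(-2, l))), 2) = Pow(Add(4, Mul(-2, l)), 2))
Mul(Function('S')(5, -1), Add(m, -9)) = Mul(Mul(4, Pow(Add(-2, 5), 2)), Add(Rational(-4, 13), -9)) = Mul(Mul(4, Pow(3, 2)), Rational(-121, 13)) = Mul(Mul(4, 9), Rational(-121, 13)) = Mul(36, Rational(-121, 13)) = Rational(-4356, 13)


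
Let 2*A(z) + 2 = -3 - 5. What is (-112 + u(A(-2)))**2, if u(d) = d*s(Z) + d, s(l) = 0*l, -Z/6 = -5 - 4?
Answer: 13689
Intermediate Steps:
Z = 54 (Z = -6*(-5 - 4) = -6*(-9) = 54)
s(l) = 0
A(z) = -5 (A(z) = -1 + (-3 - 5)/2 = -1 + (1/2)*(-8) = -1 - 4 = -5)
u(d) = d (u(d) = d*0 + d = 0 + d = d)
(-112 + u(A(-2)))**2 = (-112 - 5)**2 = (-117)**2 = 13689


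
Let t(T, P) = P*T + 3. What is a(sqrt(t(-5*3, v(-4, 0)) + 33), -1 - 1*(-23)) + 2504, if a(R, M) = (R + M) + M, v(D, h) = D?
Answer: 2548 + 4*sqrt(6) ≈ 2557.8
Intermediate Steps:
t(T, P) = 3 + P*T
a(R, M) = R + 2*M (a(R, M) = (M + R) + M = R + 2*M)
a(sqrt(t(-5*3, v(-4, 0)) + 33), -1 - 1*(-23)) + 2504 = (sqrt((3 - (-20)*3) + 33) + 2*(-1 - 1*(-23))) + 2504 = (sqrt((3 - 4*(-15)) + 33) + 2*(-1 + 23)) + 2504 = (sqrt((3 + 60) + 33) + 2*22) + 2504 = (sqrt(63 + 33) + 44) + 2504 = (sqrt(96) + 44) + 2504 = (4*sqrt(6) + 44) + 2504 = (44 + 4*sqrt(6)) + 2504 = 2548 + 4*sqrt(6)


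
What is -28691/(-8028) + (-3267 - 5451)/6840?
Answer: 438397/190665 ≈ 2.2993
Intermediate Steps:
-28691/(-8028) + (-3267 - 5451)/6840 = -28691*(-1/8028) - 8718*1/6840 = 28691/8028 - 1453/1140 = 438397/190665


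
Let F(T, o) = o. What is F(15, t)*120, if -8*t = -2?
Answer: 30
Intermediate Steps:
t = ¼ (t = -⅛*(-2) = ¼ ≈ 0.25000)
F(15, t)*120 = (¼)*120 = 30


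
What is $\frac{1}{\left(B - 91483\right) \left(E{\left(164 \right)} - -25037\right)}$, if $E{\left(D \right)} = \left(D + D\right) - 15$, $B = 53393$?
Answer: $- \frac{1}{965581500} \approx -1.0356 \cdot 10^{-9}$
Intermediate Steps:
$E{\left(D \right)} = -15 + 2 D$ ($E{\left(D \right)} = 2 D - 15 = -15 + 2 D$)
$\frac{1}{\left(B - 91483\right) \left(E{\left(164 \right)} - -25037\right)} = \frac{1}{\left(53393 - 91483\right) \left(\left(-15 + 2 \cdot 164\right) - -25037\right)} = \frac{1}{\left(-38090\right) \left(\left(-15 + 328\right) + 25037\right)} = - \frac{1}{38090 \left(313 + 25037\right)} = - \frac{1}{38090 \cdot 25350} = \left(- \frac{1}{38090}\right) \frac{1}{25350} = - \frac{1}{965581500}$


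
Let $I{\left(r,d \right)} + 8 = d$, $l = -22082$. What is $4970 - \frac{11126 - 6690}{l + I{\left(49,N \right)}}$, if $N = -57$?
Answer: $\frac{110075026}{22147} \approx 4970.2$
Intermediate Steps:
$I{\left(r,d \right)} = -8 + d$
$4970 - \frac{11126 - 6690}{l + I{\left(49,N \right)}} = 4970 - \frac{11126 - 6690}{-22082 - 65} = 4970 - \frac{4436}{-22082 - 65} = 4970 - \frac{4436}{-22147} = 4970 - 4436 \left(- \frac{1}{22147}\right) = 4970 - - \frac{4436}{22147} = 4970 + \frac{4436}{22147} = \frac{110075026}{22147}$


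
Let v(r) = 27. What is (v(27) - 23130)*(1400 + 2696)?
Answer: -94629888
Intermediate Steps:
(v(27) - 23130)*(1400 + 2696) = (27 - 23130)*(1400 + 2696) = -23103*4096 = -94629888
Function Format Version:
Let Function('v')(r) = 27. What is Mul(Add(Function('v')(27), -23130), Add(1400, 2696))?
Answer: -94629888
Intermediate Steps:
Mul(Add(Function('v')(27), -23130), Add(1400, 2696)) = Mul(Add(27, -23130), Add(1400, 2696)) = Mul(-23103, 4096) = -94629888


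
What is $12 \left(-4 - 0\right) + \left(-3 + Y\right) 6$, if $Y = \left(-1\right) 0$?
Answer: $-66$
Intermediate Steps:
$Y = 0$
$12 \left(-4 - 0\right) + \left(-3 + Y\right) 6 = 12 \left(-4 - 0\right) + \left(-3 + 0\right) 6 = 12 \left(-4 + 0\right) - 18 = 12 \left(-4\right) - 18 = -48 - 18 = -66$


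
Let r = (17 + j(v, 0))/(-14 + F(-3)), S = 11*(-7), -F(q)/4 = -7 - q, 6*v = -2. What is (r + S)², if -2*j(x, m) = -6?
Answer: 4489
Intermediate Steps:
v = -⅓ (v = (⅙)*(-2) = -⅓ ≈ -0.33333)
j(x, m) = 3 (j(x, m) = -½*(-6) = 3)
F(q) = 28 + 4*q (F(q) = -4*(-7 - q) = 28 + 4*q)
S = -77
r = 10 (r = (17 + 3)/(-14 + (28 + 4*(-3))) = 20/(-14 + (28 - 12)) = 20/(-14 + 16) = 20/2 = 20*(½) = 10)
(r + S)² = (10 - 77)² = (-67)² = 4489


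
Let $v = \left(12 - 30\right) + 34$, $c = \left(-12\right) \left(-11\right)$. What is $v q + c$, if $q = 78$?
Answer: $1380$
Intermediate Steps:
$c = 132$
$v = 16$ ($v = -18 + 34 = 16$)
$v q + c = 16 \cdot 78 + 132 = 1248 + 132 = 1380$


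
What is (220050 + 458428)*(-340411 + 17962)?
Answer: -218774552622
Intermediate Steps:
(220050 + 458428)*(-340411 + 17962) = 678478*(-322449) = -218774552622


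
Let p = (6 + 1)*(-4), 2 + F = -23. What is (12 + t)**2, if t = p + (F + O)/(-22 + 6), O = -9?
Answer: 12321/64 ≈ 192.52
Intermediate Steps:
F = -25 (F = -2 - 23 = -25)
p = -28 (p = 7*(-4) = -28)
t = -207/8 (t = -28 + (-25 - 9)/(-22 + 6) = -28 - 34/(-16) = -28 - 34*(-1/16) = -28 + 17/8 = -207/8 ≈ -25.875)
(12 + t)**2 = (12 - 207/8)**2 = (-111/8)**2 = 12321/64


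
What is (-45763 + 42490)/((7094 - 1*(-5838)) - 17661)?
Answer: 3273/4729 ≈ 0.69211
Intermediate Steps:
(-45763 + 42490)/((7094 - 1*(-5838)) - 17661) = -3273/((7094 + 5838) - 17661) = -3273/(12932 - 17661) = -3273/(-4729) = -3273*(-1/4729) = 3273/4729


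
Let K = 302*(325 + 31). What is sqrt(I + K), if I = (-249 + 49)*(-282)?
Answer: 2*sqrt(40978) ≈ 404.86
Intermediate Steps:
I = 56400 (I = -200*(-282) = 56400)
K = 107512 (K = 302*356 = 107512)
sqrt(I + K) = sqrt(56400 + 107512) = sqrt(163912) = 2*sqrt(40978)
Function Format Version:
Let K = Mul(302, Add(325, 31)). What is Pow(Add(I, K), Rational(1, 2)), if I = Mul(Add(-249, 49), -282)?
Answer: Mul(2, Pow(40978, Rational(1, 2))) ≈ 404.86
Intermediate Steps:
I = 56400 (I = Mul(-200, -282) = 56400)
K = 107512 (K = Mul(302, 356) = 107512)
Pow(Add(I, K), Rational(1, 2)) = Pow(Add(56400, 107512), Rational(1, 2)) = Pow(163912, Rational(1, 2)) = Mul(2, Pow(40978, Rational(1, 2)))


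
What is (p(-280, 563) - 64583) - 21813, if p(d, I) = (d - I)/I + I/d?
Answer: -13620018449/157640 ≈ -86400.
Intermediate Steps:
p(d, I) = I/d + (d - I)/I (p(d, I) = (d - I)/I + I/d = I/d + (d - I)/I)
(p(-280, 563) - 64583) - 21813 = ((-1 + 563/(-280) - 280/563) - 64583) - 21813 = ((-1 + 563*(-1/280) - 280*1/563) - 64583) - 21813 = ((-1 - 563/280 - 280/563) - 64583) - 21813 = (-553009/157640 - 64583) - 21813 = -10181417129/157640 - 21813 = -13620018449/157640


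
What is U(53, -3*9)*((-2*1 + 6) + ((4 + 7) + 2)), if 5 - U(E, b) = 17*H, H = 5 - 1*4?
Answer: -204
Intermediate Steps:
H = 1 (H = 5 - 4 = 1)
U(E, b) = -12 (U(E, b) = 5 - 17 = -12)
U(53, -3*9)*((-2*1 + 6) + ((4 + 7) + 2)) = -12*((-2*1 + 6) + ((4 + 7) + 2)) = -12*((-2 + 6) + (11 + 2)) = -12*(4 + 13) = -12*17 = -204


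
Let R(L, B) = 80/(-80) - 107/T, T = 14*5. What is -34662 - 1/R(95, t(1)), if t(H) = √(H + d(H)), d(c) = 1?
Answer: -6135104/177 ≈ -34662.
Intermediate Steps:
T = 70
t(H) = √(1 + H) (t(H) = √(H + 1) = √(1 + H))
R(L, B) = -177/70 (R(L, B) = 80/(-80) - 107/70 = 80*(-1/80) - 107*1/70 = -1 - 107/70 = -177/70)
-34662 - 1/R(95, t(1)) = -34662 - 1/(-177/70) = -34662 - 1*(-70/177) = -34662 + 70/177 = -6135104/177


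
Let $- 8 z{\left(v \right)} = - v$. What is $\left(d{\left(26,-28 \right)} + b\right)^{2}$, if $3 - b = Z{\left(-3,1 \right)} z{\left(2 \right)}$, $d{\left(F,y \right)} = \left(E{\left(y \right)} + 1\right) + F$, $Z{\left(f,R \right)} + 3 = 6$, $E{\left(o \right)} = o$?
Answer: $\frac{25}{16} \approx 1.5625$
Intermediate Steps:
$Z{\left(f,R \right)} = 3$ ($Z{\left(f,R \right)} = -3 + 6 = 3$)
$z{\left(v \right)} = \frac{v}{8}$ ($z{\left(v \right)} = - \frac{\left(-1\right) v}{8} = \frac{v}{8}$)
$d{\left(F,y \right)} = 1 + F + y$ ($d{\left(F,y \right)} = \left(y + 1\right) + F = \left(1 + y\right) + F = 1 + F + y$)
$b = \frac{9}{4}$ ($b = 3 - 3 \cdot \frac{1}{8} \cdot 2 = 3 - 3 \cdot \frac{1}{4} = 3 - \frac{3}{4} = \frac{9}{4} \approx 2.25$)
$\left(d{\left(26,-28 \right)} + b\right)^{2} = \left(\left(1 + 26 - 28\right) + \frac{9}{4}\right)^{2} = \left(-1 + \frac{9}{4}\right)^{2} = \left(\frac{5}{4}\right)^{2} = \frac{25}{16}$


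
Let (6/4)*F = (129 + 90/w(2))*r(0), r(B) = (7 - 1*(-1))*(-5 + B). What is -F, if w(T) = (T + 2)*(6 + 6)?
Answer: 3490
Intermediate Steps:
w(T) = 24 + 12*T (w(T) = (2 + T)*12 = 24 + 12*T)
r(B) = -40 + 8*B (r(B) = (7 + 1)*(-5 + B) = 8*(-5 + B) = -40 + 8*B)
F = -3490 (F = 2*((129 + 90/(24 + 12*2))*(-40 + 8*0))/3 = 2*((129 + 90/(24 + 24))*(-40 + 0))/3 = 2*((129 + 90/48)*(-40))/3 = 2*((129 + 90*(1/48))*(-40))/3 = 2*((129 + 15/8)*(-40))/3 = 2*((1047/8)*(-40))/3 = (⅔)*(-5235) = -3490)
-F = -1*(-3490) = 3490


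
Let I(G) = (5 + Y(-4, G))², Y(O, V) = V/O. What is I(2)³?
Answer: 531441/64 ≈ 8303.8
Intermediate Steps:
Y(O, V) = V/O
I(G) = (5 - G/4)² (I(G) = (5 + G/(-4))² = (5 + G*(-¼))² = (5 - G/4)²)
I(2)³ = ((20 - 1*2)²/16)³ = ((20 - 2)²/16)³ = ((1/16)*18²)³ = ((1/16)*324)³ = (81/4)³ = 531441/64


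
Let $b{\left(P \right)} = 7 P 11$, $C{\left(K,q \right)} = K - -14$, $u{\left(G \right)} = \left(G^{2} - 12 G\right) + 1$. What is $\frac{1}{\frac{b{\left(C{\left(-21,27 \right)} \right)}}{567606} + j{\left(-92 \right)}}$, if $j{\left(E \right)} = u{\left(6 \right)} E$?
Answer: $\frac{567606}{1827690781} \approx 0.00031056$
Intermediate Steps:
$u{\left(G \right)} = 1 + G^{2} - 12 G$
$C{\left(K,q \right)} = 14 + K$ ($C{\left(K,q \right)} = K + 14 = 14 + K$)
$j{\left(E \right)} = - 35 E$ ($j{\left(E \right)} = \left(1 + 6^{2} - 72\right) E = \left(1 + 36 - 72\right) E = - 35 E$)
$b{\left(P \right)} = 77 P$
$\frac{1}{\frac{b{\left(C{\left(-21,27 \right)} \right)}}{567606} + j{\left(-92 \right)}} = \frac{1}{\frac{77 \left(14 - 21\right)}{567606} - -3220} = \frac{1}{77 \left(-7\right) \frac{1}{567606} + 3220} = \frac{1}{\left(-539\right) \frac{1}{567606} + 3220} = \frac{1}{- \frac{539}{567606} + 3220} = \frac{1}{\frac{1827690781}{567606}} = \frac{567606}{1827690781}$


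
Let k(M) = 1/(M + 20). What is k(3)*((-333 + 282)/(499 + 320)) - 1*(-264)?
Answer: 1657639/6279 ≈ 264.00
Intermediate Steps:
k(M) = 1/(20 + M)
k(3)*((-333 + 282)/(499 + 320)) - 1*(-264) = ((-333 + 282)/(499 + 320))/(20 + 3) - 1*(-264) = (-51/819)/23 + 264 = (-51*1/819)/23 + 264 = (1/23)*(-17/273) + 264 = -17/6279 + 264 = 1657639/6279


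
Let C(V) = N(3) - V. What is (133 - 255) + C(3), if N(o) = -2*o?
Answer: -131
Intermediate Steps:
C(V) = -6 - V (C(V) = -2*3 - V = -6 - V)
(133 - 255) + C(3) = (133 - 255) + (-6 - 1*3) = -122 + (-6 - 3) = -122 - 9 = -131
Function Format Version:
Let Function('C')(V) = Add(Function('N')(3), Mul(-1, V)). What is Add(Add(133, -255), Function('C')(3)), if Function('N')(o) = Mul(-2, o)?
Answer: -131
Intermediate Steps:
Function('C')(V) = Add(-6, Mul(-1, V)) (Function('C')(V) = Add(Mul(-2, 3), Mul(-1, V)) = Add(-6, Mul(-1, V)))
Add(Add(133, -255), Function('C')(3)) = Add(Add(133, -255), Add(-6, Mul(-1, 3))) = Add(-122, Add(-6, -3)) = Add(-122, -9) = -131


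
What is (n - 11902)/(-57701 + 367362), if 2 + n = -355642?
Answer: -367546/309661 ≈ -1.1869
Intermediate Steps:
n = -355644 (n = -2 - 355642 = -355644)
(n - 11902)/(-57701 + 367362) = (-355644 - 11902)/(-57701 + 367362) = -367546/309661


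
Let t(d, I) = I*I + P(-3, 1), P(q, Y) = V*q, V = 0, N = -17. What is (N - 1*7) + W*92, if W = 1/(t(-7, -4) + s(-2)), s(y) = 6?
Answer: -218/11 ≈ -19.818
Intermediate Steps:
P(q, Y) = 0 (P(q, Y) = 0*q = 0)
t(d, I) = I² (t(d, I) = I*I + 0 = I² + 0 = I²)
W = 1/22 (W = 1/((-4)² + 6) = 1/(16 + 6) = 1/22 ≈ 0.045455)
(N - 1*7) + W*92 = (-17 - 1*7) + (1/22)*92 = (-17 - 7) + 46/11 = -24 + 46/11 = -218/11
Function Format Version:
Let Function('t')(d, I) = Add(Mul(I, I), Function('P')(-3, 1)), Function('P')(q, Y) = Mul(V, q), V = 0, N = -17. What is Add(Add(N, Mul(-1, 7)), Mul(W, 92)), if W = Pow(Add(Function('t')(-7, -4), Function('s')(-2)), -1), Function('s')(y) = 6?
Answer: Rational(-218, 11) ≈ -19.818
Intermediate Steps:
Function('P')(q, Y) = 0 (Function('P')(q, Y) = Mul(0, q) = 0)
Function('t')(d, I) = Pow(I, 2) (Function('t')(d, I) = Add(Mul(I, I), 0) = Add(Pow(I, 2), 0) = Pow(I, 2))
W = Rational(1, 22) (W = Pow(Add(Pow(-4, 2), 6), -1) = Pow(Add(16, 6), -1) = Pow(22, -1) = Rational(1, 22) ≈ 0.045455)
Add(Add(N, Mul(-1, 7)), Mul(W, 92)) = Add(Add(-17, Mul(-1, 7)), Mul(Rational(1, 22), 92)) = Add(Add(-17, -7), Rational(46, 11)) = Add(-24, Rational(46, 11)) = Rational(-218, 11)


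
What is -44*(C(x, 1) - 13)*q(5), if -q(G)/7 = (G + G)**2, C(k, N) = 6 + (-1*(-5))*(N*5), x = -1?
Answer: 554400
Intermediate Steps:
C(k, N) = 6 + 25*N (C(k, N) = 6 + 5*(5*N) = 6 + 25*N)
q(G) = -28*G**2 (q(G) = -7*(G + G)**2 = -7*4*G**2 = -28*G**2)
-44*(C(x, 1) - 13)*q(5) = -44*((6 + 25*1) - 13)*(-28*5**2) = -44*((6 + 25) - 13)*(-28*25) = -44*(31 - 13)*(-700) = -792*(-700) = -44*(-12600) = 554400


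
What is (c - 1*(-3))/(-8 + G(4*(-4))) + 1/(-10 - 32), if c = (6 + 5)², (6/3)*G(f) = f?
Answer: -653/84 ≈ -7.7738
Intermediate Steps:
G(f) = f/2
c = 121 (c = 11² = 121)
(c - 1*(-3))/(-8 + G(4*(-4))) + 1/(-10 - 32) = (121 - 1*(-3))/(-8 + (4*(-4))/2) + 1/(-10 - 32) = (121 + 3)/(-8 + (½)*(-16)) + 1/(-42) = 124/(-8 - 8) - 1/42 = 124/(-16) - 1/42 = 124*(-1/16) - 1/42 = -31/4 - 1/42 = -653/84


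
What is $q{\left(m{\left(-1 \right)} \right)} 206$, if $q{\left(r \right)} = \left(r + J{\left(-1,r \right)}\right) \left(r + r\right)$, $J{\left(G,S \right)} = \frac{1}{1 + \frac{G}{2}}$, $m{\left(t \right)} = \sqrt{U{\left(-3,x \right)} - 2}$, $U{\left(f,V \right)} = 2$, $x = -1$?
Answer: $0$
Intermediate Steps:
$m{\left(t \right)} = 0$ ($m{\left(t \right)} = \sqrt{2 - 2} = \sqrt{0} = 0$)
$J{\left(G,S \right)} = \frac{1}{1 + \frac{G}{2}}$ ($J{\left(G,S \right)} = \frac{1}{1 + G \frac{1}{2}} = \frac{1}{1 + \frac{G}{2}}$)
$q{\left(r \right)} = 2 r \left(2 + r\right)$ ($q{\left(r \right)} = \left(r + \frac{2}{2 - 1}\right) \left(r + r\right) = \left(r + \frac{2}{1}\right) 2 r = \left(r + 2 \cdot 1\right) 2 r = \left(r + 2\right) 2 r = \left(2 + r\right) 2 r = 2 r \left(2 + r\right)$)
$q{\left(m{\left(-1 \right)} \right)} 206 = 2 \cdot 0 \left(2 + 0\right) 206 = 2 \cdot 0 \cdot 2 \cdot 206 = 0 \cdot 206 = 0$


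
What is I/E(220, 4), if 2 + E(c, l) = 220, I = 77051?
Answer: 77051/218 ≈ 353.44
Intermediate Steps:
E(c, l) = 218 (E(c, l) = -2 + 220 = 218)
I/E(220, 4) = 77051/218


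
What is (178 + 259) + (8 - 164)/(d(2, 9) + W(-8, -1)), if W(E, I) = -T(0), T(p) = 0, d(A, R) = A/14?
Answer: -655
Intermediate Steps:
d(A, R) = A/14 (d(A, R) = A*(1/14) = A/14)
W(E, I) = 0 (W(E, I) = -1*0 = 0)
(178 + 259) + (8 - 164)/(d(2, 9) + W(-8, -1)) = (178 + 259) + (8 - 164)/((1/14)*2 + 0) = 437 - 156/(1/7 + 0) = 437 - 156/1/7 = 437 - 156*7 = 437 - 1092 = -655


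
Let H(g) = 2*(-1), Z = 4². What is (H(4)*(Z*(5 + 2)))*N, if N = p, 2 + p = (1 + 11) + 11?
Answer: -4704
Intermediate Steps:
Z = 16
H(g) = -2
p = 21 (p = -2 + ((1 + 11) + 11) = -2 + (12 + 11) = -2 + 23 = 21)
N = 21
(H(4)*(Z*(5 + 2)))*N = -32*(5 + 2)*21 = -32*7*21 = -2*112*21 = -224*21 = -4704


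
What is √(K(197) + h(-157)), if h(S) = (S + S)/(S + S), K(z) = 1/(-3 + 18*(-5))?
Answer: 2*√2139/93 ≈ 0.99461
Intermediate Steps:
K(z) = -1/93 (K(z) = 1/(-3 - 90) = 1/(-93) = -1/93)
h(S) = 1 (h(S) = (2*S)/((2*S)) = (2*S)*(1/(2*S)) = 1)
√(K(197) + h(-157)) = √(-1/93 + 1) = √(92/93) = 2*√2139/93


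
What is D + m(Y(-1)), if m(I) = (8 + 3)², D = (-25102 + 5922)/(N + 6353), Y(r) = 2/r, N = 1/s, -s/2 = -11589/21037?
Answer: 17375221351/147270871 ≈ 117.98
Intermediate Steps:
s = 23178/21037 (s = -(-23178)/21037 = -2*(-11589/21037) = 23178/21037 ≈ 1.1018)
N = 21037/23178 (N = 1/(23178/21037) = 21037/23178 ≈ 0.90763)
D = -444554040/147270871 (D = (-25102 + 5922)/(21037/23178 + 6353) = -19180/147270871/23178 = -19180*23178/147270871 = -444554040/147270871 ≈ -3.0186)
m(I) = 121 (m(I) = 11² = 121)
D + m(Y(-1)) = -444554040/147270871 + 121 = 17375221351/147270871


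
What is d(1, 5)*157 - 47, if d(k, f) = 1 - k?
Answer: -47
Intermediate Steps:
d(1, 5)*157 - 47 = (1 - 1*1)*157 - 47 = (1 - 1)*157 - 47 = 0*157 - 47 = 0 - 47 = -47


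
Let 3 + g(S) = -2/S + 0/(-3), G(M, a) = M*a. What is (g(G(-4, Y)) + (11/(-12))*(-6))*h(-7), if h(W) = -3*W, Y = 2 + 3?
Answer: 273/5 ≈ 54.600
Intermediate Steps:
Y = 5
g(S) = -3 - 2/S (g(S) = -3 + (-2/S + 0/(-3)) = -3 + (-2/S + 0*(-⅓)) = -3 + (-2/S + 0) = -3 - 2/S)
(g(G(-4, Y)) + (11/(-12))*(-6))*h(-7) = ((-3 - 2/((-4*5))) + (11/(-12))*(-6))*(-3*(-7)) = ((-3 - 2/(-20)) + (11*(-1/12))*(-6))*21 = ((-3 - 2*(-1/20)) - 11/12*(-6))*21 = ((-3 + ⅒) + 11/2)*21 = (-29/10 + 11/2)*21 = (13/5)*21 = 273/5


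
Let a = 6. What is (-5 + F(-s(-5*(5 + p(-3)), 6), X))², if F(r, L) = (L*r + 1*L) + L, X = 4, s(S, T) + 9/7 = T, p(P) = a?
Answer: 12321/49 ≈ 251.45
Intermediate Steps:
p(P) = 6
s(S, T) = -9/7 + T
F(r, L) = 2*L + L*r (F(r, L) = (L*r + L) + L = (L + L*r) + L = 2*L + L*r)
(-5 + F(-s(-5*(5 + p(-3)), 6), X))² = (-5 + 4*(2 - (-9/7 + 6)))² = (-5 + 4*(2 - 1*33/7))² = (-5 + 4*(2 - 33/7))² = (-5 + 4*(-19/7))² = (-5 - 76/7)² = (-111/7)² = 12321/49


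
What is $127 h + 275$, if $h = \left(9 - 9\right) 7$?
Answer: $275$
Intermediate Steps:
$h = 0$ ($h = 0 \cdot 7 = 0$)
$127 h + 275 = 127 \cdot 0 + 275 = 0 + 275 = 275$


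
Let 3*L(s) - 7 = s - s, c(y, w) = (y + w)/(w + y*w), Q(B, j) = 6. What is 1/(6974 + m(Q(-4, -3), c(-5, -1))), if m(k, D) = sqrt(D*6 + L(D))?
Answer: 10461/72955024 - I*sqrt(15)/72955024 ≈ 0.00014339 - 5.3087e-8*I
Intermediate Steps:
c(y, w) = (w + y)/(w + w*y)
L(s) = 7/3 (L(s) = 7/3 + (s - s)/3 = 7/3 + (1/3)*0 = 7/3 + 0 = 7/3)
m(k, D) = sqrt(7/3 + 6*D) (m(k, D) = sqrt(D*6 + 7/3) = sqrt(6*D + 7/3) = sqrt(7/3 + 6*D))
1/(6974 + m(Q(-4, -3), c(-5, -1))) = 1/(6974 + sqrt(21 + 54*((-1 - 5)/((-1)*(1 - 5))))/3) = 1/(6974 + sqrt(21 + 54*(-1*(-6)/(-4)))/3) = 1/(6974 + sqrt(21 + 54*(-1*(-1/4)*(-6)))/3) = 1/(6974 + sqrt(21 + 54*(-3/2))/3) = 1/(6974 + sqrt(21 - 81)/3) = 1/(6974 + sqrt(-60)/3) = 1/(6974 + (2*I*sqrt(15))/3) = 1/(6974 + 2*I*sqrt(15)/3)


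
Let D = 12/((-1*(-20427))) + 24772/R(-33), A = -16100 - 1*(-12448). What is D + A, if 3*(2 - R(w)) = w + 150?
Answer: -1088731716/251933 ≈ -4321.5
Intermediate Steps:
R(w) = -48 - w/3 (R(w) = 2 - (w + 150)/3 = 2 - (150 + w)/3 = 2 + (-50 - w/3) = -48 - w/3)
A = -3652 (A = -16100 + 12448 = -3652)
D = -168672400/251933 (D = 12/((-1*(-20427))) + 24772/(-48 - 1/3*(-33)) = 12/20427 + 24772/(-48 + 11) = 12*(1/20427) + 24772/(-37) = 4/6809 + 24772*(-1/37) = 4/6809 - 24772/37 = -168672400/251933 ≈ -669.51)
D + A = -168672400/251933 - 3652 = -1088731716/251933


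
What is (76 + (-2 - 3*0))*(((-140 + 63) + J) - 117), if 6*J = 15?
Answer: -14171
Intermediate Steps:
J = 5/2 (J = (⅙)*15 = 5/2 ≈ 2.5000)
(76 + (-2 - 3*0))*(((-140 + 63) + J) - 117) = (76 + (-2 - 3*0))*(((-140 + 63) + 5/2) - 117) = (76 + (-2 + 0))*((-77 + 5/2) - 117) = (76 - 2)*(-149/2 - 117) = 74*(-383/2) = -14171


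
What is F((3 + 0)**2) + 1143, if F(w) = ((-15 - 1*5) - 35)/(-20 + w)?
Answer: 1148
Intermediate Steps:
F(w) = -55/(-20 + w) (F(w) = ((-15 - 5) - 35)/(-20 + w) = (-20 - 35)/(-20 + w) = -55/(-20 + w))
F((3 + 0)**2) + 1143 = -55/(-20 + (3 + 0)**2) + 1143 = -55/(-20 + 3**2) + 1143 = -55/(-20 + 9) + 1143 = -55/(-11) + 1143 = -55*(-1/11) + 1143 = 5 + 1143 = 1148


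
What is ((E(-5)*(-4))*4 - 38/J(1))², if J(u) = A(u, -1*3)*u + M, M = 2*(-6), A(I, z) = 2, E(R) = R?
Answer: 175561/25 ≈ 7022.4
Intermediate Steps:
M = -12
J(u) = -12 + 2*u (J(u) = 2*u - 12 = -12 + 2*u)
((E(-5)*(-4))*4 - 38/J(1))² = (-5*(-4)*4 - 38/(-12 + 2*1))² = (20*4 - 38/(-12 + 2))² = (80 - 38/(-10))² = (80 - 38*(-⅒))² = (80 + 19/5)² = (419/5)² = 175561/25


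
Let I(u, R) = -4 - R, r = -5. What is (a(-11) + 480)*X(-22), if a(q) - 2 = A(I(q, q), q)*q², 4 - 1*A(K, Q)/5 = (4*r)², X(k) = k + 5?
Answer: 4064666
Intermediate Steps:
X(k) = 5 + k
A(K, Q) = -1980 (A(K, Q) = 20 - 5*(4*(-5))² = 20 - 5*(-20)² = 20 - 5*400 = 20 - 2000 = -1980)
a(q) = 2 - 1980*q²
(a(-11) + 480)*X(-22) = ((2 - 1980*(-11)²) + 480)*(5 - 22) = ((2 - 1980*121) + 480)*(-17) = ((2 - 239580) + 480)*(-17) = (-239578 + 480)*(-17) = -239098*(-17) = 4064666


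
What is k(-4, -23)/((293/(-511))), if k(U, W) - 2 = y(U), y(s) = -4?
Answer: 1022/293 ≈ 3.4881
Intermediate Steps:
k(U, W) = -2 (k(U, W) = 2 - 4 = -2)
k(-4, -23)/((293/(-511))) = -2/(293/(-511)) = -2/(293*(-1/511)) = -2/(-293/511) = -2*(-511/293) = 1022/293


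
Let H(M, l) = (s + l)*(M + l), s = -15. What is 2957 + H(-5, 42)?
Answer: 3956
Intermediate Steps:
H(M, l) = (-15 + l)*(M + l)
2957 + H(-5, 42) = 2957 + (42² - 15*(-5) - 15*42 - 5*42) = 2957 + (1764 + 75 - 630 - 210) = 2957 + 999 = 3956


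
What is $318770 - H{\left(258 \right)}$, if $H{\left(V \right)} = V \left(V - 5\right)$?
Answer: $253496$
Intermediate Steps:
$H{\left(V \right)} = V \left(-5 + V\right)$
$318770 - H{\left(258 \right)} = 318770 - 258 \left(-5 + 258\right) = 318770 - 258 \cdot 253 = 318770 - 65274 = 253496$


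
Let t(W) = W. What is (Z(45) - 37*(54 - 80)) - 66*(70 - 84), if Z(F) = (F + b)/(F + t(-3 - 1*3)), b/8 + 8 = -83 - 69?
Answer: 5563/3 ≈ 1854.3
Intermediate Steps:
b = -1280 (b = -64 + 8*(-83 - 69) = -64 + 8*(-152) = -64 - 1216 = -1280)
Z(F) = (-1280 + F)/(-6 + F) (Z(F) = (F - 1280)/(F + (-3 - 1*3)) = (-1280 + F)/(F + (-3 - 3)) = (-1280 + F)/(F - 6) = (-1280 + F)/(-6 + F))
(Z(45) - 37*(54 - 80)) - 66*(70 - 84) = ((-1280 + 45)/(-6 + 45) - 37*(54 - 80)) - 66*(70 - 84) = (-1235/39 - 37*(-26)) - 66*(-14) = ((1/39)*(-1235) + 962) + 924 = (-95/3 + 962) + 924 = 2791/3 + 924 = 5563/3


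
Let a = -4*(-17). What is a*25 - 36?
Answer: 1664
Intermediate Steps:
a = 68
a*25 - 36 = 68*25 - 36 = 1700 - 36 = 1664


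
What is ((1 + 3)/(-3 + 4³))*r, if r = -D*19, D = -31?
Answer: 2356/61 ≈ 38.623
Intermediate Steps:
r = 589 (r = -(-31)*19 = -1*(-589) = 589)
((1 + 3)/(-3 + 4³))*r = ((1 + 3)/(-3 + 4³))*589 = (4/(-3 + 64))*589 = (4/61)*589 = 2356/61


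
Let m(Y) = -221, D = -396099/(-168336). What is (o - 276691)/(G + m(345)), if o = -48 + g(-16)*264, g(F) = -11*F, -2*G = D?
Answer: 8614127200/8311179 ≈ 1036.5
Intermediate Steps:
D = 44011/18704 (D = -396099*(-1/168336) = 44011/18704 ≈ 2.3530)
G = -44011/37408 (G = -½*44011/18704 = -44011/37408 ≈ -1.1765)
o = 46416 (o = -48 - 11*(-16)*264 = -48 + 176*264 = -48 + 46464 = 46416)
(o - 276691)/(G + m(345)) = (46416 - 276691)/(-44011/37408 - 221) = -230275/(-8311179/37408) = -230275*(-37408/8311179) = 8614127200/8311179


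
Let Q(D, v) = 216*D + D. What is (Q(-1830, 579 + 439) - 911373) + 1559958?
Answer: 251475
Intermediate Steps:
Q(D, v) = 217*D
(Q(-1830, 579 + 439) - 911373) + 1559958 = (217*(-1830) - 911373) + 1559958 = (-397110 - 911373) + 1559958 = -1308483 + 1559958 = 251475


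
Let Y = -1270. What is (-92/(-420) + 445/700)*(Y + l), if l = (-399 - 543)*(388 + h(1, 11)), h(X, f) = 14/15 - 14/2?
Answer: -54007242/175 ≈ -3.0861e+5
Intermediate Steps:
h(X, f) = -91/15 (h(X, f) = 14*(1/15) - 14*½ = 14/15 - 7 = -91/15)
l = -1798906/5 (l = (-399 - 543)*(388 - 91/15) = -942*5729/15 = -1798906/5 ≈ -3.5978e+5)
(-92/(-420) + 445/700)*(Y + l) = (-92/(-420) + 445/700)*(-1270 - 1798906/5) = (-92*(-1/420) + 445*(1/700))*(-1805256/5) = (23/105 + 89/140)*(-1805256/5) = (359/420)*(-1805256/5) = -54007242/175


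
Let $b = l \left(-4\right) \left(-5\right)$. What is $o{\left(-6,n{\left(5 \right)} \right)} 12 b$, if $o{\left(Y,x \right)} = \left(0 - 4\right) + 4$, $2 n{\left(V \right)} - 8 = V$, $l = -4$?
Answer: $0$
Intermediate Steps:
$n{\left(V \right)} = 4 + \frac{V}{2}$
$b = -80$ ($b = \left(-4\right) \left(-4\right) \left(-5\right) = 16 \left(-5\right) = -80$)
$o{\left(Y,x \right)} = 0$ ($o{\left(Y,x \right)} = -4 + 4 = 0$)
$o{\left(-6,n{\left(5 \right)} \right)} 12 b = 0 \cdot 12 \left(-80\right) = 0 \left(-80\right) = 0$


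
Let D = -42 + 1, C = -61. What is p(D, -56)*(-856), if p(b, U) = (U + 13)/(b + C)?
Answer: -18404/51 ≈ -360.86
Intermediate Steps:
D = -41
p(b, U) = (13 + U)/(-61 + b) (p(b, U) = (U + 13)/(b - 61) = (13 + U)/(-61 + b))
p(D, -56)*(-856) = ((13 - 56)/(-61 - 41))*(-856) = (-43/(-102))*(-856) = -1/102*(-43)*(-856) = (43/102)*(-856) = -18404/51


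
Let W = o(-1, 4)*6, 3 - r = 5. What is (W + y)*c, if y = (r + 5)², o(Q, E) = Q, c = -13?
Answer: -39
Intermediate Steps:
r = -2 (r = 3 - 1*5 = 3 - 5 = -2)
y = 9 (y = (-2 + 5)² = 3² = 9)
W = -6 (W = -1*6 = -6)
(W + y)*c = (-6 + 9)*(-13) = 3*(-13) = -39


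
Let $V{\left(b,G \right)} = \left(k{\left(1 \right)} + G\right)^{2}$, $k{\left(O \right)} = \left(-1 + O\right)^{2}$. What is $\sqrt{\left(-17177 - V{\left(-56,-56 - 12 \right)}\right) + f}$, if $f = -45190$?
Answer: $i \sqrt{66991} \approx 258.83 i$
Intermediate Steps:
$V{\left(b,G \right)} = G^{2}$ ($V{\left(b,G \right)} = \left(\left(-1 + 1\right)^{2} + G\right)^{2} = \left(0^{2} + G\right)^{2} = \left(0 + G\right)^{2} = G^{2}$)
$\sqrt{\left(-17177 - V{\left(-56,-56 - 12 \right)}\right) + f} = \sqrt{\left(-17177 - \left(-56 - 12\right)^{2}\right) - 45190} = \sqrt{\left(-17177 - \left(-68\right)^{2}\right) - 45190} = \sqrt{\left(-17177 - 4624\right) - 45190} = \sqrt{-21801 - 45190} = \sqrt{-66991} = i \sqrt{66991}$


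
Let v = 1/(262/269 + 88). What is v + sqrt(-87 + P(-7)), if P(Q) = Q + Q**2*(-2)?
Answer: 269/23934 + 8*I*sqrt(3) ≈ 0.011239 + 13.856*I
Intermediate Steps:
P(Q) = Q - 2*Q**2
v = 269/23934 (v = 1/(262*(1/269) + 88) = 1/(262/269 + 88) = 1/(23934/269) = 269/23934 ≈ 0.011239)
v + sqrt(-87 + P(-7)) = 269/23934 + sqrt(-87 - 7*(1 - 2*(-7))) = 269/23934 + sqrt(-87 - 7*(1 + 14)) = 269/23934 + sqrt(-87 - 7*15) = 269/23934 + sqrt(-87 - 105) = 269/23934 + sqrt(-192) = 269/23934 + 8*I*sqrt(3)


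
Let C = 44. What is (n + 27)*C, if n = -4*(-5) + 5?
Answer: 2288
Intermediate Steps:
n = 25 (n = 20 + 5 = 25)
(n + 27)*C = (25 + 27)*44 = 52*44 = 2288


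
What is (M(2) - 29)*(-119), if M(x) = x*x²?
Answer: 2499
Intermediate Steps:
M(x) = x³
(M(2) - 29)*(-119) = (2³ - 29)*(-119) = (8 - 29)*(-119) = -21*(-119) = 2499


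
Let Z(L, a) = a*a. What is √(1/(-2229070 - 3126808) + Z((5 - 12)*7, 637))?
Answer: √11639657901119693918/5355878 ≈ 637.00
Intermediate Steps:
Z(L, a) = a²
√(1/(-2229070 - 3126808) + Z((5 - 12)*7, 637)) = √(1/(-2229070 - 3126808) + 637²) = √(1/(-5355878) + 405769) = √(-1/5355878 + 405769) = √(2173249260181/5355878) = √11639657901119693918/5355878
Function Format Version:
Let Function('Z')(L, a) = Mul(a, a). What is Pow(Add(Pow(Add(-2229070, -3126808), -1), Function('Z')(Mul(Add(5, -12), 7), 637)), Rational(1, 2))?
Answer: Mul(Rational(1, 5355878), Pow(11639657901119693918, Rational(1, 2))) ≈ 637.00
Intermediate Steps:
Function('Z')(L, a) = Pow(a, 2)
Pow(Add(Pow(Add(-2229070, -3126808), -1), Function('Z')(Mul(Add(5, -12), 7), 637)), Rational(1, 2)) = Pow(Add(Pow(Add(-2229070, -3126808), -1), Pow(637, 2)), Rational(1, 2)) = Pow(Add(Pow(-5355878, -1), 405769), Rational(1, 2)) = Pow(Add(Rational(-1, 5355878), 405769), Rational(1, 2)) = Pow(Rational(2173249260181, 5355878), Rational(1, 2)) = Mul(Rational(1, 5355878), Pow(11639657901119693918, Rational(1, 2)))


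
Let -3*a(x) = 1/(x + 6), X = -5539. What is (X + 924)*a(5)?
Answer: 4615/33 ≈ 139.85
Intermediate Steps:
a(x) = -1/(3*(6 + x)) (a(x) = -1/(3*(x + 6)) = -1/(3*(6 + x)))
(X + 924)*a(5) = (-5539 + 924)*(-1/(18 + 3*5)) = -(-4615)/(18 + 15) = -(-4615)/33 = -4615*(-1/33) = 4615/33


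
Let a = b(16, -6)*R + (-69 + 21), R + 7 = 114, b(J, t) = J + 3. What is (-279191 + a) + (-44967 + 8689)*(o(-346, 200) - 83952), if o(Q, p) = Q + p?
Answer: 3050630038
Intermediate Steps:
b(J, t) = 3 + J
R = 107 (R = -7 + 114 = 107)
a = 1985 (a = (3 + 16)*107 + (-69 + 21) = 19*107 - 48 = 2033 - 48 = 1985)
(-279191 + a) + (-44967 + 8689)*(o(-346, 200) - 83952) = (-279191 + 1985) + (-44967 + 8689)*((-346 + 200) - 83952) = -277206 - 36278*(-146 - 83952) = -277206 - 36278*(-84098) = -277206 + 3050907244 = 3050630038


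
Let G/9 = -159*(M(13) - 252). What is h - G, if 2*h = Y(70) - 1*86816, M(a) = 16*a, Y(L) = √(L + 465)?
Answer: -106372 + √535/2 ≈ -1.0636e+5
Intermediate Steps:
Y(L) = √(465 + L)
G = 62964 (G = 9*(-159*(16*13 - 252)) = 9*(-159*(208 - 252)) = 9*(-159*(-44)) = 9*6996 = 62964)
h = -43408 + √535/2 (h = (√(465 + 70) - 1*86816)/2 = (√535 - 86816)/2 = (-86816 + √535)/2 = -43408 + √535/2 ≈ -43396.)
h - G = (-43408 + √535/2) - 1*62964 = (-43408 + √535/2) - 62964 = -106372 + √535/2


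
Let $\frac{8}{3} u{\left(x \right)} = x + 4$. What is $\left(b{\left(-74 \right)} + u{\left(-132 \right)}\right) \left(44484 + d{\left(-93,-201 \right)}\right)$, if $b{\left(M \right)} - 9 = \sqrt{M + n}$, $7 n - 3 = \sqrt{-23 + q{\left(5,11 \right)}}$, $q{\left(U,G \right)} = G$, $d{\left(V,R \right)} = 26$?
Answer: $-1735890 + \frac{44510 \sqrt{-3605 + 14 i \sqrt{3}}}{7} \approx -1.7346 \cdot 10^{6} + 3.8178 \cdot 10^{5} i$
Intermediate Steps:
$u{\left(x \right)} = \frac{3}{2} + \frac{3 x}{8}$ ($u{\left(x \right)} = \frac{3 \left(x + 4\right)}{8} = \frac{3 \left(4 + x\right)}{8} = \frac{3}{2} + \frac{3 x}{8}$)
$n = \frac{3}{7} + \frac{2 i \sqrt{3}}{7}$ ($n = \frac{3}{7} + \frac{\sqrt{-23 + 11}}{7} = \frac{3}{7} + \frac{\sqrt{-12}}{7} = \frac{3}{7} + \frac{2 i \sqrt{3}}{7} \approx 0.42857 + 0.49487 i$)
$b{\left(M \right)} = 9 + \sqrt{\frac{3}{7} + M + \frac{2 i \sqrt{3}}{7}}$ ($b{\left(M \right)} = 9 + \sqrt{M + \left(\frac{3}{7} + \frac{2 i \sqrt{3}}{7}\right)} = 9 + \sqrt{\frac{3}{7} + M + \frac{2 i \sqrt{3}}{7}}$)
$\left(b{\left(-74 \right)} + u{\left(-132 \right)}\right) \left(44484 + d{\left(-93,-201 \right)}\right) = \left(\left(9 + \frac{\sqrt{21 + 49 \left(-74\right) + 14 i \sqrt{3}}}{7}\right) + \left(\frac{3}{2} + \frac{3}{8} \left(-132\right)\right)\right) \left(44484 + 26\right) = \left(\left(9 + \frac{\sqrt{21 - 3626 + 14 i \sqrt{3}}}{7}\right) + \left(\frac{3}{2} - \frac{99}{2}\right)\right) 44510 = \left(\left(9 + \frac{\sqrt{-3605 + 14 i \sqrt{3}}}{7}\right) - 48\right) 44510 = \left(-39 + \frac{\sqrt{-3605 + 14 i \sqrt{3}}}{7}\right) 44510 = -1735890 + \frac{44510 \sqrt{-3605 + 14 i \sqrt{3}}}{7}$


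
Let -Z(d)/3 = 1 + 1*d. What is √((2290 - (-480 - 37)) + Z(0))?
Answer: 2*√701 ≈ 52.953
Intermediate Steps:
Z(d) = -3 - 3*d (Z(d) = -3*(1 + 1*d) = -3*(1 + d) = -3 - 3*d)
√((2290 - (-480 - 37)) + Z(0)) = √((2290 - (-480 - 37)) + (-3 - 3*0)) = √((2290 - 1*(-517)) + (-3 + 0)) = √((2290 + 517) - 3) = √(2807 - 3) = √2804 = 2*√701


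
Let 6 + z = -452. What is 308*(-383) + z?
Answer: -118422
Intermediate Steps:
z = -458 (z = -6 - 452 = -458)
308*(-383) + z = 308*(-383) - 458 = -117964 - 458 = -118422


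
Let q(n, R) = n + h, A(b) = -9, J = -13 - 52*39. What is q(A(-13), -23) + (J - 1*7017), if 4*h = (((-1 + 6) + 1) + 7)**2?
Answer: -36099/4 ≈ -9024.8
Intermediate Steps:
J = -2041 (J = -13 - 2028 = -2041)
h = 169/4 (h = (((-1 + 6) + 1) + 7)**2/4 = ((5 + 1) + 7)**2/4 = (6 + 7)**2/4 = (1/4)*13**2 = (1/4)*169 = 169/4 ≈ 42.250)
q(n, R) = 169/4 + n (q(n, R) = n + 169/4 = 169/4 + n)
q(A(-13), -23) + (J - 1*7017) = (169/4 - 9) + (-2041 - 1*7017) = 133/4 + (-2041 - 7017) = 133/4 - 9058 = -36099/4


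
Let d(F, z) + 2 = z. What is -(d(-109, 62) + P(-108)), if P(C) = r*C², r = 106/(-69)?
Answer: 410748/23 ≈ 17859.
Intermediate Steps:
r = -106/69 (r = 106*(-1/69) = -106/69 ≈ -1.5362)
d(F, z) = -2 + z
P(C) = -106*C²/69
-(d(-109, 62) + P(-108)) = -((-2 + 62) - 106/69*(-108)²) = -(60 - 106/69*11664) = -(60 - 412128/23) = -1*(-410748/23) = 410748/23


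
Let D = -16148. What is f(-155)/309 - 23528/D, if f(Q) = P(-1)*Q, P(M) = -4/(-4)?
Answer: 1191803/1247433 ≈ 0.95540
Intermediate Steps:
P(M) = 1 (P(M) = -4*(-1/4) = 1)
f(Q) = Q (f(Q) = 1*Q = Q)
f(-155)/309 - 23528/D = -155/309 - 23528/(-16148) = -155*1/309 - 23528*(-1/16148) = -155/309 + 5882/4037 = 1191803/1247433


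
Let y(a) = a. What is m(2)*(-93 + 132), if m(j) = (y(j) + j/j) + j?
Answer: 195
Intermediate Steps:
m(j) = 1 + 2*j (m(j) = (j + j/j) + j = (j + 1) + j = (1 + j) + j = 1 + 2*j)
m(2)*(-93 + 132) = (1 + 2*2)*(-93 + 132) = (1 + 4)*39 = 5*39 = 195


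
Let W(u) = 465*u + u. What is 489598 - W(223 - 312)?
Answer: 531072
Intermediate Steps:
W(u) = 466*u
489598 - W(223 - 312) = 489598 - 466*(223 - 312) = 489598 - 466*(-89) = 489598 - 1*(-41474) = 489598 + 41474 = 531072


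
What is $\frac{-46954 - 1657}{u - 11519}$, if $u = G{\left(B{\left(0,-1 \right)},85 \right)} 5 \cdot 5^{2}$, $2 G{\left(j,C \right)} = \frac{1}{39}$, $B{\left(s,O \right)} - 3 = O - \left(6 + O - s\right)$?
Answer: $\frac{3791658}{898357} \approx 4.2207$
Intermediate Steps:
$B{\left(s,O \right)} = -3 + s$ ($B{\left(s,O \right)} = 3 + \left(O - \left(6 + O - s\right)\right) = 3 + \left(-6 + s\right) = -3 + s$)
$G{\left(j,C \right)} = \frac{1}{78}$ ($G{\left(j,C \right)} = \frac{1}{2 \cdot 39} = \frac{1}{2} \cdot \frac{1}{39} = \frac{1}{78}$)
$u = \frac{125}{78}$ ($u = \frac{5 \cdot 5^{2}}{78} = \frac{5 \cdot 25}{78} = \frac{1}{78} \cdot 125 = \frac{125}{78} \approx 1.6026$)
$\frac{-46954 - 1657}{u - 11519} = \frac{-46954 - 1657}{\frac{125}{78} - 11519} = - \frac{48611}{- \frac{898357}{78}} = \left(-48611\right) \left(- \frac{78}{898357}\right) = \frac{3791658}{898357}$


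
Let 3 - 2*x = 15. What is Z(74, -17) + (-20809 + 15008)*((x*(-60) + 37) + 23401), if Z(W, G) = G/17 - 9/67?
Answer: -9249497342/67 ≈ -1.3805e+8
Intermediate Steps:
x = -6 (x = 3/2 - ½*15 = 3/2 - 15/2 = -6)
Z(W, G) = -9/67 + G/17 (Z(W, G) = G*(1/17) - 9*1/67 = G/17 - 9/67 = -9/67 + G/17)
Z(74, -17) + (-20809 + 15008)*((x*(-60) + 37) + 23401) = (-9/67 + (1/17)*(-17)) + (-20809 + 15008)*((-6*(-60) + 37) + 23401) = (-9/67 - 1) - 5801*((360 + 37) + 23401) = -76/67 - 5801*(397 + 23401) = -76/67 - 5801*23798 = -76/67 - 138052198 = -9249497342/67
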